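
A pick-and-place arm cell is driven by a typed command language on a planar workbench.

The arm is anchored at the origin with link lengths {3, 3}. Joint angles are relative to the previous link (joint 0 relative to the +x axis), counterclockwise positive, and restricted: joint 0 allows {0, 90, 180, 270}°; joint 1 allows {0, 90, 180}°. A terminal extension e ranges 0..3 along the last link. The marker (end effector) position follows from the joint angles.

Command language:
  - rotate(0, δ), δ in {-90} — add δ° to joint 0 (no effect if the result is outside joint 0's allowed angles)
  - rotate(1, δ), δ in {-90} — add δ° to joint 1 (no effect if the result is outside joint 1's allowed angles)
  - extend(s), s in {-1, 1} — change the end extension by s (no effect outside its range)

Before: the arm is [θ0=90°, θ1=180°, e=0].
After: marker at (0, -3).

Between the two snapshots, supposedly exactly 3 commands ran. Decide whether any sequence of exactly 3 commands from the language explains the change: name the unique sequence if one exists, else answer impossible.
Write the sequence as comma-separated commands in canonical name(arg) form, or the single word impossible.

extend(1), extend(1), extend(1)

start: [θ0=90°, θ1=180°, e=0]
t=1 extend(1) ⇒ [θ0=90°, θ1=180°, e=1]
t=2 extend(1) ⇒ [θ0=90°, θ1=180°, e=2]
t=3 extend(1) ⇒ [θ0=90°, θ1=180°, e=3]
no other 3-command option fits: unique.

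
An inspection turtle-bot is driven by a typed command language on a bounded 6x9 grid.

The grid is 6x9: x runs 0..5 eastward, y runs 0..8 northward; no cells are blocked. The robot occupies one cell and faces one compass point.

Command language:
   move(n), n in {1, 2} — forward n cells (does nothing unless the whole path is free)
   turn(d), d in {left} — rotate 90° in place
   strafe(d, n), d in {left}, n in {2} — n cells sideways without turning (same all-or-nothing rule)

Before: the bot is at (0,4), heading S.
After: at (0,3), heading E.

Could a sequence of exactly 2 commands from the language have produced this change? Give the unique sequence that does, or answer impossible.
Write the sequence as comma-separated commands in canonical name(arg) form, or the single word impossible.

key: cell and facing (now E) both changed — the 2 commands mix motion and turning
t0: at (0,4), heading S
[1] after move(1): at (0,3), heading S
[2] after turn(left): at (0,3), heading E
all 16 alternatives checked — unique.

move(1), turn(left)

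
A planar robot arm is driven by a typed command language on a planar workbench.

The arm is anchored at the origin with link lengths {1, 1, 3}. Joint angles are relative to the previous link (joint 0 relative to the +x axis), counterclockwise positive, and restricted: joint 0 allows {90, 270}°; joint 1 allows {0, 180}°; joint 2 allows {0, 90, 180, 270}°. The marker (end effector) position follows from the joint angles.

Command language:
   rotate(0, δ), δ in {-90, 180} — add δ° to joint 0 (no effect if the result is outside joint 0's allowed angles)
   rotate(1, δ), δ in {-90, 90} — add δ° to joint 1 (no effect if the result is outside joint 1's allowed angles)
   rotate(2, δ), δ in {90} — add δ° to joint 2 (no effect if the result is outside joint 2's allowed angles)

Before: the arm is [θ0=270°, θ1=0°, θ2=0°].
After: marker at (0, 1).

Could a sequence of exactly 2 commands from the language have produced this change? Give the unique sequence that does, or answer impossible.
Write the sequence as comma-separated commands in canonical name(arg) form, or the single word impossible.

rotate(2, 90), rotate(2, 90)

t0: [θ0=270°, θ1=0°, θ2=0°]
1. rotate(2, 90) → [θ0=270°, θ1=0°, θ2=90°]
2. rotate(2, 90) → [θ0=270°, θ1=0°, θ2=180°]
no other 2-command option fits: unique.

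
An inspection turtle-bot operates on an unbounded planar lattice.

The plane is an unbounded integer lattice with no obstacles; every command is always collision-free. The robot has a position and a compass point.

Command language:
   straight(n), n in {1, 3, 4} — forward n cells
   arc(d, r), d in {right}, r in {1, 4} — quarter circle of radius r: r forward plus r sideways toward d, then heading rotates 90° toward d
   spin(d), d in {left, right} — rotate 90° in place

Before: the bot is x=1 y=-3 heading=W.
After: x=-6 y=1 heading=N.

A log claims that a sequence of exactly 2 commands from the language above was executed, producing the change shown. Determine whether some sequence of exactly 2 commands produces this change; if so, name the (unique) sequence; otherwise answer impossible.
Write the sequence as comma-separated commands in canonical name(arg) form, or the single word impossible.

key: order matters: swapping straight(3) and arc(right, 4) lands elsewhere
t0: x=1 y=-3 heading=W
step 1 (straight(3)): x=-2 y=-3 heading=W
step 2 (arc(right, 4)): x=-6 y=1 heading=N
all 49 alternatives checked — unique.

straight(3), arc(right, 4)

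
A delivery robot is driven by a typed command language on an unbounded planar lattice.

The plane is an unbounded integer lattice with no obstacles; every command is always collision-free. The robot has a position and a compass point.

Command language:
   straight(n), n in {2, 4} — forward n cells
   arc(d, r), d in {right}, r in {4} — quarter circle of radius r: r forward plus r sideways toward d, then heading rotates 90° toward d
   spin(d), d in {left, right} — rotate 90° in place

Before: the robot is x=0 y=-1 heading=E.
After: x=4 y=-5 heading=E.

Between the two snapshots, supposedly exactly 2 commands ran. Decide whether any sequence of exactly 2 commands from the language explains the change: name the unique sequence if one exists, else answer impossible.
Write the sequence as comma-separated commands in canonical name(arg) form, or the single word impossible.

key: heading stays E — rotations cancel among the 2 commands
begin: x=0 y=-1 heading=E
[1] after arc(right, 4): x=4 y=-5 heading=S
[2] after spin(left): x=4 y=-5 heading=E
uniquely the one of 25 2-step routes that fits.

arc(right, 4), spin(left)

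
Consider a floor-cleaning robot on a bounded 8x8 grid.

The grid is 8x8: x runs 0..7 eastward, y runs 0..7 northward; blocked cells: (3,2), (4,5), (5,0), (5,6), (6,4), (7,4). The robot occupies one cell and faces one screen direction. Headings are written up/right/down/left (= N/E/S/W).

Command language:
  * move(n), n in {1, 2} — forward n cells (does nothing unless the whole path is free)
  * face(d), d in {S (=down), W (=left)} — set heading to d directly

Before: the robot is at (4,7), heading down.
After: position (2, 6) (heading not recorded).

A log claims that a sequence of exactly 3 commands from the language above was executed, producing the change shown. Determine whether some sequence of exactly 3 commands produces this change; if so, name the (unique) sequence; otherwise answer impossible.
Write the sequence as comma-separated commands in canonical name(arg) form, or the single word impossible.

key: running move(2) before move(1) would end elsewhere — order is forced
start: at (4,7), heading down
t=1 move(1) ⇒ at (4,6), heading down
t=2 face(W) ⇒ at (4,6), heading left
t=3 move(2) ⇒ at (2,6), heading left
uniquely the one of 64 3-step routes that fits.

move(1), face(W), move(2)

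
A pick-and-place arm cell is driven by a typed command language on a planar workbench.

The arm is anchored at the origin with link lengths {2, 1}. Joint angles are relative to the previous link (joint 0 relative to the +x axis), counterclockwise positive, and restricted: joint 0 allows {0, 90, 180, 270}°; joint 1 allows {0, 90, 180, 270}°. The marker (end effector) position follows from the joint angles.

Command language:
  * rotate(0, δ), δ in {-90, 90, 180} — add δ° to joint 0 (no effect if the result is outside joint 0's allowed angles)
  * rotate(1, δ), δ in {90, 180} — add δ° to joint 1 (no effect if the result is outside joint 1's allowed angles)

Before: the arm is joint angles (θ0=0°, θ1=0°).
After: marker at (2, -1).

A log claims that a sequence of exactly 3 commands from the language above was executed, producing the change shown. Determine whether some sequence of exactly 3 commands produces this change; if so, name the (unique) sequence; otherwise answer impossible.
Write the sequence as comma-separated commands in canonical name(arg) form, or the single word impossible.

begin: joint angles (θ0=0°, θ1=0°)
t=1 rotate(1, 90) ⇒ joint angles (θ0=0°, θ1=90°)
t=2 rotate(1, 90) ⇒ joint angles (θ0=0°, θ1=180°)
t=3 rotate(1, 90) ⇒ joint angles (θ0=0°, θ1=270°)
no other 3-command option fits: unique.

rotate(1, 90), rotate(1, 90), rotate(1, 90)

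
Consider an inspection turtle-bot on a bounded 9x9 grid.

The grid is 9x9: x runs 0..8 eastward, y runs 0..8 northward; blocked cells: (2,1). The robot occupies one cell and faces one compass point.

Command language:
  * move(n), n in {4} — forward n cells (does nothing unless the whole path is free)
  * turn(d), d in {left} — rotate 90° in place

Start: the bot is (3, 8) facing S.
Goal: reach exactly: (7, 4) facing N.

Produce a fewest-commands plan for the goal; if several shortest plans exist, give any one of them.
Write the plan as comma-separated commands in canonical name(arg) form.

move(4), turn(left), move(4), turn(left)

initial: (3, 8) facing S
1. move(4) → (3, 4) facing S
2. turn(left) → (3, 4) facing E
3. move(4) → (7, 4) facing E
4. turn(left) → (7, 4) facing N
no 3-step plan works, so 4 is optimal.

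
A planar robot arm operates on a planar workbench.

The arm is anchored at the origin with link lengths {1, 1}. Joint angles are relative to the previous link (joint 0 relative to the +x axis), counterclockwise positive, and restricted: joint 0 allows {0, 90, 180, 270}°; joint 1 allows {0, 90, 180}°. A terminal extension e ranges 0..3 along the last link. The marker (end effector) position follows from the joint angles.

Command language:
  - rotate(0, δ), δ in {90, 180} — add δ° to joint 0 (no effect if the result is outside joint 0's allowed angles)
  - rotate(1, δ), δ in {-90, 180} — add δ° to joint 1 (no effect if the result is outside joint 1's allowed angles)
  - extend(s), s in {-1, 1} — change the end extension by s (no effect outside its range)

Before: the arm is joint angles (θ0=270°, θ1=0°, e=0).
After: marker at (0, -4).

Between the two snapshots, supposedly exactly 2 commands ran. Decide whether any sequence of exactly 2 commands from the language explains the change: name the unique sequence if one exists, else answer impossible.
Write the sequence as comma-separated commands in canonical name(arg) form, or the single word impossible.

extend(1), extend(1)

start: joint angles (θ0=270°, θ1=0°, e=0)
1. extend(1) → joint angles (θ0=270°, θ1=0°, e=1)
2. extend(1) → joint angles (θ0=270°, θ1=0°, e=2)
uniquely the one of 36 2-step routes that fits.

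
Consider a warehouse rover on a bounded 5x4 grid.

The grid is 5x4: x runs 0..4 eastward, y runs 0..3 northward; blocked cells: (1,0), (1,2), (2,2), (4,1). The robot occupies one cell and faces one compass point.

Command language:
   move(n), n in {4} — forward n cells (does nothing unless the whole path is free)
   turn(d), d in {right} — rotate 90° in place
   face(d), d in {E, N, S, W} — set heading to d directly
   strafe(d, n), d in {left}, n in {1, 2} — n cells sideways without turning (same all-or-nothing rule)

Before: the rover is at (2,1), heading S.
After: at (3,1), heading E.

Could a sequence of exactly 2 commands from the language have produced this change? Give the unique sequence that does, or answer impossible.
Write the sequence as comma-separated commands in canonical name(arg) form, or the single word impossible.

key: position moved to (3,1) AND the heading swung to E — translation plus rotation needed
t0: at (2,1), heading S
1. strafe(left, 1) → at (3,1), heading S
2. face(E) → at (3,1), heading E
no other 2-command option fits: unique.

strafe(left, 1), face(E)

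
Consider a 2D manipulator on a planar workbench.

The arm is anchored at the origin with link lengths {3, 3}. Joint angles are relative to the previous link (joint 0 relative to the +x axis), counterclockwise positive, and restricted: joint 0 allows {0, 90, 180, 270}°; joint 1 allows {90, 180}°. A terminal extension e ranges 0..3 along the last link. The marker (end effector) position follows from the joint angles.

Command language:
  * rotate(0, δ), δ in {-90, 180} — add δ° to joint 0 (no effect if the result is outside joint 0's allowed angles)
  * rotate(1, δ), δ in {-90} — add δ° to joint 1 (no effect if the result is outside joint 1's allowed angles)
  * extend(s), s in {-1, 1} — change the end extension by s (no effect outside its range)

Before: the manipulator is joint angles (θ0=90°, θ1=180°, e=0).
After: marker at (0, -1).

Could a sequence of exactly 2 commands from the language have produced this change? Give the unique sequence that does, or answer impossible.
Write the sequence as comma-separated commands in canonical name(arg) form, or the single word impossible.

key: running extend(1) before extend(-1) would end elsewhere — order is forced
begin: joint angles (θ0=90°, θ1=180°, e=0)
1. extend(-1) → joint angles (θ0=90°, θ1=180°, e=0)
2. extend(1) → joint angles (θ0=90°, θ1=180°, e=1)
uniquely the one of 25 2-step routes that fits.

extend(-1), extend(1)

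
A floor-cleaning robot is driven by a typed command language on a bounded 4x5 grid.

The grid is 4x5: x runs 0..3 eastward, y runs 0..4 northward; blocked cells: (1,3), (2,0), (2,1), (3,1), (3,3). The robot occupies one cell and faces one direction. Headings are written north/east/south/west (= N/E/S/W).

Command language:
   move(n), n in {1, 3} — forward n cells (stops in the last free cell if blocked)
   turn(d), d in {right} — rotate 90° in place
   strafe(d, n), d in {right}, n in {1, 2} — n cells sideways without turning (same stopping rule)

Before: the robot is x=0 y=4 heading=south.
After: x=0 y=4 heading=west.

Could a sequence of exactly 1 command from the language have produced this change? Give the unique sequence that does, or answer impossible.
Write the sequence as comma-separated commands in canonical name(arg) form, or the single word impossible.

key: parked at (0,4) the whole time — nothing moves the robot
from: x=0 y=4 heading=south
1. turn(right) → x=0 y=4 heading=west
no rival 1-sequence matches.

turn(right)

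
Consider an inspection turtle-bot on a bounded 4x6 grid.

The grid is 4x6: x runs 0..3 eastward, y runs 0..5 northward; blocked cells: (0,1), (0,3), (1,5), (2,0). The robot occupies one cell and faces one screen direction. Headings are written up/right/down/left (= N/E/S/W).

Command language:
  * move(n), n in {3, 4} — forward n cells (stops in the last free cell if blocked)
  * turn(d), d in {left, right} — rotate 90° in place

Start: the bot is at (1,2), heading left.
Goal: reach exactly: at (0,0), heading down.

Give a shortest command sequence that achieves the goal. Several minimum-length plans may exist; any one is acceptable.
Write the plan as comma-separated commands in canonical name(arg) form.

from: at (1,2), heading left
1. turn(left) → at (1,2), heading down
2. move(4) → at (1,0), heading down
3. turn(right) → at (1,0), heading left
4. move(4) → at (0,0), heading left
5. turn(left) → at (0,0), heading down
minimal: 5 command(s), checked below 5.

turn(left), move(4), turn(right), move(4), turn(left)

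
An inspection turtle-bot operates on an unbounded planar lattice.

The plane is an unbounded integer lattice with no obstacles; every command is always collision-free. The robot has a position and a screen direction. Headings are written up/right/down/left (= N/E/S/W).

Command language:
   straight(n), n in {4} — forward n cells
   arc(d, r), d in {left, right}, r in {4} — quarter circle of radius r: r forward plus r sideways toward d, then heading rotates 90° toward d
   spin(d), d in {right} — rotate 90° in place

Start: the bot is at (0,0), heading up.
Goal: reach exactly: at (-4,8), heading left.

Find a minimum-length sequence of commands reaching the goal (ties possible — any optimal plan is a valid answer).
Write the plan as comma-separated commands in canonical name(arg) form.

straight(4), arc(left, 4)

initial: at (0,0), heading up
t=1 straight(4) ⇒ at (0,4), heading up
t=2 arc(left, 4) ⇒ at (-4,8), heading left
minimal: 2 command(s), checked below 2.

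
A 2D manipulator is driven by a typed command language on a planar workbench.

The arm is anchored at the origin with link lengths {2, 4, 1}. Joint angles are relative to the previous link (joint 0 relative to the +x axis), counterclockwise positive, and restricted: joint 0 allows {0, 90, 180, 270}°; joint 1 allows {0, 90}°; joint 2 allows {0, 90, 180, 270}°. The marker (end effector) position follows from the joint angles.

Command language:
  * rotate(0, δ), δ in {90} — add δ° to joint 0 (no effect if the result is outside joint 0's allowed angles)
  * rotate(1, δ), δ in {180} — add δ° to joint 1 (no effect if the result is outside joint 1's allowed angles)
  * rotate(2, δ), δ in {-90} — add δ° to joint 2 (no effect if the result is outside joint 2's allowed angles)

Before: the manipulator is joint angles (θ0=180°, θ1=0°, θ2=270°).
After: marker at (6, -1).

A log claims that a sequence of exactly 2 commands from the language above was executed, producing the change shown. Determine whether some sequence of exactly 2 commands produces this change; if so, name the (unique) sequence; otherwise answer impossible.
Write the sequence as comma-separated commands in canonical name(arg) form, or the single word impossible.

begin: joint angles (θ0=180°, θ1=0°, θ2=270°)
1. rotate(0, 90) → joint angles (θ0=270°, θ1=0°, θ2=270°)
2. rotate(0, 90) → joint angles (θ0=0°, θ1=0°, θ2=270°)
no rival 2-sequence matches.

rotate(0, 90), rotate(0, 90)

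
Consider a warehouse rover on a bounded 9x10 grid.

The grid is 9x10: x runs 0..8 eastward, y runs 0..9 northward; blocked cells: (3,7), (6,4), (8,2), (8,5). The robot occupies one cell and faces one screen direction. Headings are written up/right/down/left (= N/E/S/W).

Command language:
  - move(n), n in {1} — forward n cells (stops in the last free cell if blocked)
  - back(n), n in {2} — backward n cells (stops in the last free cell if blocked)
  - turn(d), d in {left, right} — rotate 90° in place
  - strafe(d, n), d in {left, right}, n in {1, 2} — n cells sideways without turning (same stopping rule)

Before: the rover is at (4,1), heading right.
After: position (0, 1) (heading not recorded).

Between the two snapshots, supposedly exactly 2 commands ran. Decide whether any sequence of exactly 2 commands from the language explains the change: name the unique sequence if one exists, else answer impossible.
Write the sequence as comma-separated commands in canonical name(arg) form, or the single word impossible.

back(2), back(2)

begin: at (4,1), heading right
step 1 (back(2)): at (2,1), heading right
step 2 (back(2)): at (0,1), heading right
no rival 2-sequence matches.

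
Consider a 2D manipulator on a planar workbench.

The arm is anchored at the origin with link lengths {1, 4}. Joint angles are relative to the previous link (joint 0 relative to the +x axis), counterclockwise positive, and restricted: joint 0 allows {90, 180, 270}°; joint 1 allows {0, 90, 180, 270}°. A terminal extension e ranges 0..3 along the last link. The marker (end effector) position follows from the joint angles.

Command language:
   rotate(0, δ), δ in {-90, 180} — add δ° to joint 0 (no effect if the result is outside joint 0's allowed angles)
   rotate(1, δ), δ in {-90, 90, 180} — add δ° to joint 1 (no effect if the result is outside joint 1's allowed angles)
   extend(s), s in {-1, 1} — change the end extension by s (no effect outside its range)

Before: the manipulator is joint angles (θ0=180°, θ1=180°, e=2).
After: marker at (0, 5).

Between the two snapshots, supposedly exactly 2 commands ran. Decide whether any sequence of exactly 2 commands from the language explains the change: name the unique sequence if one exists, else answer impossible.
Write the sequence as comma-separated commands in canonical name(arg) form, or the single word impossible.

key: running rotate(0, 180) before rotate(0, -90) would end elsewhere — order is forced
initial: joint angles (θ0=180°, θ1=180°, e=2)
t=1 rotate(0, -90) ⇒ joint angles (θ0=90°, θ1=180°, e=2)
t=2 rotate(0, 180) ⇒ joint angles (θ0=270°, θ1=180°, e=2)
no other 2-command option fits: unique.

rotate(0, -90), rotate(0, 180)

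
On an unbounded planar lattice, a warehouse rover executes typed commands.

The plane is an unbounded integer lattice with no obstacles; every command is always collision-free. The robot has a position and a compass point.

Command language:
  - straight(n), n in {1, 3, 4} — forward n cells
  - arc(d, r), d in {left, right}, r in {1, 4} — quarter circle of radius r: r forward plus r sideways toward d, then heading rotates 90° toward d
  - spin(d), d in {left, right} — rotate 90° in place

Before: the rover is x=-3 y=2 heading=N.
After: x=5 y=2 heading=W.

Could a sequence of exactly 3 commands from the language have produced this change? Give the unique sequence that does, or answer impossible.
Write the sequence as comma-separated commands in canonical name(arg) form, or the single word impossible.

key: cell and facing (now W) both changed — the 3 commands mix motion and turning
from: x=-3 y=2 heading=N
1. arc(right, 4) → x=1 y=6 heading=E
2. arc(right, 4) → x=5 y=2 heading=S
3. spin(right) → x=5 y=2 heading=W
uniquely the one of 729 3-step routes that fits.

arc(right, 4), arc(right, 4), spin(right)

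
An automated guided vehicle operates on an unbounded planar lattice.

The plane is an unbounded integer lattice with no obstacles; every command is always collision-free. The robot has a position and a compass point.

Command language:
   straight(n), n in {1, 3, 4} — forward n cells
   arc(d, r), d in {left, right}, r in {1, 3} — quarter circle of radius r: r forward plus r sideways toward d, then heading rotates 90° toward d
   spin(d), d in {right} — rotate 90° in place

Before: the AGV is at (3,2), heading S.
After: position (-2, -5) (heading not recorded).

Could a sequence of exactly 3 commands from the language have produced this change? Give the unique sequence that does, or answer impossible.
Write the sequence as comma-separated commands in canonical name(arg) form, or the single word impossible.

arc(right, 3), arc(left, 3), arc(left, 1)

key: running arc(left, 1) before arc(right, 3) would end elsewhere — order is forced
start: at (3,2), heading S
t=1 arc(right, 3) ⇒ at (0,-1), heading W
t=2 arc(left, 3) ⇒ at (-3,-4), heading S
t=3 arc(left, 1) ⇒ at (-2,-5), heading E
uniquely the one of 512 3-step routes that fits.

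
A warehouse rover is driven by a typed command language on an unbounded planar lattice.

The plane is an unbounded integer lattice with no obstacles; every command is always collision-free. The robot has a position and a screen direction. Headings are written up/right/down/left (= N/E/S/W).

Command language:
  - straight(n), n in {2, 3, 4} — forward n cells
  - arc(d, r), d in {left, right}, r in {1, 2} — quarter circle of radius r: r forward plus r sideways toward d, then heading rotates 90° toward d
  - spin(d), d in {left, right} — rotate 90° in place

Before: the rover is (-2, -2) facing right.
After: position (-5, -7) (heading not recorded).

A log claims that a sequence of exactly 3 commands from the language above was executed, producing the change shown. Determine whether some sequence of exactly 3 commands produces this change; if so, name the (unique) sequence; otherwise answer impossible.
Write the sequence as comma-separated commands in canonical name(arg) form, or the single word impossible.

key: order matters: swapping arc(right, 1) and arc(left, 2) lands elsewhere
initial: (-2, -2) facing right
step 1 (arc(right, 1)): (-1, -3) facing down
step 2 (arc(right, 2)): (-3, -5) facing left
step 3 (arc(left, 2)): (-5, -7) facing down
no other 3-command option fits: unique.

arc(right, 1), arc(right, 2), arc(left, 2)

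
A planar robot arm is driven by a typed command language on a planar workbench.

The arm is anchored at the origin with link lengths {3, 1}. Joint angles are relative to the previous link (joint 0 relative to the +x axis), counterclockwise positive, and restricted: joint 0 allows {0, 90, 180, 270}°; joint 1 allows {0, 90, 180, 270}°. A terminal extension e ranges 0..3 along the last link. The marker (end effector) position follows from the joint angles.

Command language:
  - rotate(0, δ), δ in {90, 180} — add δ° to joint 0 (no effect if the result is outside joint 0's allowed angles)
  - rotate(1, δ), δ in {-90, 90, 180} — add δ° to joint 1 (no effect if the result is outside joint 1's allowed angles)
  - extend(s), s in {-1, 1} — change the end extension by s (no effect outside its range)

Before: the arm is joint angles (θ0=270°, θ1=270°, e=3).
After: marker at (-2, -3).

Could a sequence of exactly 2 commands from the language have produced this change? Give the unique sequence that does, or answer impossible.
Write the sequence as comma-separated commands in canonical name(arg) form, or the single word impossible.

begin: joint angles (θ0=270°, θ1=270°, e=3)
t=1 extend(-1) ⇒ joint angles (θ0=270°, θ1=270°, e=2)
t=2 extend(-1) ⇒ joint angles (θ0=270°, θ1=270°, e=1)
uniquely the one of 49 2-step routes that fits.

extend(-1), extend(-1)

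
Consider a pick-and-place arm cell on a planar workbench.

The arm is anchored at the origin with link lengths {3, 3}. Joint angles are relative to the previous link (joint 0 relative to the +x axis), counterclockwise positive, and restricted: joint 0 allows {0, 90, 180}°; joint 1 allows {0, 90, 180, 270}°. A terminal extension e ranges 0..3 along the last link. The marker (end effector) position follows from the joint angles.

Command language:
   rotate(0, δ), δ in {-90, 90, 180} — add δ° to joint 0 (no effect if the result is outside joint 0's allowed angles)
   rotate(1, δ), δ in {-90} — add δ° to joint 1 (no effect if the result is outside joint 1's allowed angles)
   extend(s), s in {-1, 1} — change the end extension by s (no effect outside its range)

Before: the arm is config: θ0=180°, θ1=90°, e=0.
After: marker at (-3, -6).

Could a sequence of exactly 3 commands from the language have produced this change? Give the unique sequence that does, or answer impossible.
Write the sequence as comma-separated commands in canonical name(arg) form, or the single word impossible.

from: config: θ0=180°, θ1=90°, e=0
[1] after extend(1): config: θ0=180°, θ1=90°, e=1
[2] after extend(1): config: θ0=180°, θ1=90°, e=2
[3] after extend(1): config: θ0=180°, θ1=90°, e=3
no rival 3-sequence matches.

extend(1), extend(1), extend(1)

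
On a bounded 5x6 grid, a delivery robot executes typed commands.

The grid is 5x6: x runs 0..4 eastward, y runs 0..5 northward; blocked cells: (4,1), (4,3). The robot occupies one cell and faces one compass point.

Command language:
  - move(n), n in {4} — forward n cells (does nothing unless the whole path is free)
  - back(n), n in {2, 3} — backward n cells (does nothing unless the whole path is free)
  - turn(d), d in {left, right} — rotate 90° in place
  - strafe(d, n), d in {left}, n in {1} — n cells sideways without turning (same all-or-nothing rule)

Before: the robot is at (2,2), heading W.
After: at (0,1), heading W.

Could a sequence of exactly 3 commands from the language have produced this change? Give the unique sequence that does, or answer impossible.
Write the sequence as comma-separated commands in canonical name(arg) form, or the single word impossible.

back(2), move(4), strafe(left, 1)

key: running strafe(left, 1) before back(2) would end elsewhere — order is forced
start: at (2,2), heading W
t=1 back(2) ⇒ at (4,2), heading W
t=2 move(4) ⇒ at (0,2), heading W
t=3 strafe(left, 1) ⇒ at (0,1), heading W
uniquely the one of 216 3-step routes that fits.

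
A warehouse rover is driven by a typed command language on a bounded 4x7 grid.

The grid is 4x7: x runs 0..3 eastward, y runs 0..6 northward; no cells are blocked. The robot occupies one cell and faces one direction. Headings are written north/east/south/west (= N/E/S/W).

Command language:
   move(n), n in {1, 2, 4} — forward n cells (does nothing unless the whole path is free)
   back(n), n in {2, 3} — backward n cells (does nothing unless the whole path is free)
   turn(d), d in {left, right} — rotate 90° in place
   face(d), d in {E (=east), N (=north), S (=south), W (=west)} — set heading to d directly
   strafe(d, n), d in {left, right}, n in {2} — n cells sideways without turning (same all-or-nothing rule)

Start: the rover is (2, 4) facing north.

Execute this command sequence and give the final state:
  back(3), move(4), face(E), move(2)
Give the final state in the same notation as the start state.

begin: (2, 4) facing north
step 1 (back(3)): (2, 1) facing north
step 2 (move(4)): (2, 5) facing north
step 3 (face(E)): (2, 5) facing east
step 4 (move(2)): (2, 5) facing east

(2, 5) facing east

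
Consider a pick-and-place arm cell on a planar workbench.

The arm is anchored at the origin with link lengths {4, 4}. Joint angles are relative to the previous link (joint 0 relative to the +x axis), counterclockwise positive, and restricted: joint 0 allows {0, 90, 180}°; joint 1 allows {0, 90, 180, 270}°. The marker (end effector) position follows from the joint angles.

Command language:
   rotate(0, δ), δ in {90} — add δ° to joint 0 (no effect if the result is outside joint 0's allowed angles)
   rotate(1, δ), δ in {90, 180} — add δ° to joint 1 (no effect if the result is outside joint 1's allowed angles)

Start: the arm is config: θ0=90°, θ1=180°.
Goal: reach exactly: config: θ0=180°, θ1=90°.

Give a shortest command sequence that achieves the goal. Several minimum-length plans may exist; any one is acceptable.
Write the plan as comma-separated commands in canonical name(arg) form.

rotate(1, 90), rotate(1, 180), rotate(0, 90)

begin: config: θ0=90°, θ1=180°
[1] after rotate(1, 90): config: θ0=90°, θ1=270°
[2] after rotate(1, 180): config: θ0=90°, θ1=90°
[3] after rotate(0, 90): config: θ0=180°, θ1=90°
minimal: 3 command(s), checked below 3.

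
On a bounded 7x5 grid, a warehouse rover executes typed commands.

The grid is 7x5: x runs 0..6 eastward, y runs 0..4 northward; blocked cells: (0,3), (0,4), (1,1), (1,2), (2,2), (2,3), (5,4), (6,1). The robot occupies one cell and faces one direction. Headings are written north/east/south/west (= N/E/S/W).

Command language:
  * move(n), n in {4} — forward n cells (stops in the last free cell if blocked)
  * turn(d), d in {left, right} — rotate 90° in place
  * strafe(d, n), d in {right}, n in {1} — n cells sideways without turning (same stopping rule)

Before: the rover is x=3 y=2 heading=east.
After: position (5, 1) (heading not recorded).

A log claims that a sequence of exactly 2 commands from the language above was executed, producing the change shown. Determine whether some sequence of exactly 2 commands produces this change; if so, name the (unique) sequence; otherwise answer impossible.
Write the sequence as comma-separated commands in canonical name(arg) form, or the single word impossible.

strafe(right, 1), move(4)

key: move(4) is stopped early by the blocked cell at (6,1)
begin: x=3 y=2 heading=east
1. strafe(right, 1) → x=3 y=1 heading=east
2. move(4) → x=5 y=1 heading=east
all 16 alternatives checked — unique.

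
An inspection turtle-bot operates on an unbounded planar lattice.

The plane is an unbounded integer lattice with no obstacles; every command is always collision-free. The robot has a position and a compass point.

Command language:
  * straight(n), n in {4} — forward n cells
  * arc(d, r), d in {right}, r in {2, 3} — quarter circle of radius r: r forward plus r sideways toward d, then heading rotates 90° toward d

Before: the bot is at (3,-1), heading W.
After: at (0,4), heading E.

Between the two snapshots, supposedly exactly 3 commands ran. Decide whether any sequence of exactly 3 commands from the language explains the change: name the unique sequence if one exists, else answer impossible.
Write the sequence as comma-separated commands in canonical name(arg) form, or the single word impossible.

straight(4), arc(right, 2), arc(right, 3)

key: cell and facing (now E) both changed — the 3 commands mix motion and turning
t0: at (3,-1), heading W
1. straight(4) → at (-1,-1), heading W
2. arc(right, 2) → at (-3,1), heading N
3. arc(right, 3) → at (0,4), heading E
all 27 alternatives checked — unique.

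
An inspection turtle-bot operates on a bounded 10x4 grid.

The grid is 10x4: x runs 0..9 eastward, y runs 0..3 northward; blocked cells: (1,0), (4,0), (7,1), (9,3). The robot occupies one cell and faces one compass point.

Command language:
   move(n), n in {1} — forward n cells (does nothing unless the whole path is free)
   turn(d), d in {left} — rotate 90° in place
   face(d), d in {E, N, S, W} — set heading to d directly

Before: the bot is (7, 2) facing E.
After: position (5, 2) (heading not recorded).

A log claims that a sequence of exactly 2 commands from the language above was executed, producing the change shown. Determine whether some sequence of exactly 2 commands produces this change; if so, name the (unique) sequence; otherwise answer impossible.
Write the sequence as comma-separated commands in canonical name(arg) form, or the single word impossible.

no 2-step route produces this change.

impossible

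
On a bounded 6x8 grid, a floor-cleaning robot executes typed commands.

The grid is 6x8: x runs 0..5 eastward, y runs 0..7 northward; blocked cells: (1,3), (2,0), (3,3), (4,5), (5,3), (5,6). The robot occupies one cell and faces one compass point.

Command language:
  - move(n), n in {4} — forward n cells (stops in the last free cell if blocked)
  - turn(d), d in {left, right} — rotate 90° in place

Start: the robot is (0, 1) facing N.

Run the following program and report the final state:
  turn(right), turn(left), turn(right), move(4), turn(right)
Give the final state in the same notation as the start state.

(4, 1) facing S

begin: (0, 1) facing N
1. turn(right) → (0, 1) facing E
2. turn(left) → (0, 1) facing N
3. turn(right) → (0, 1) facing E
4. move(4) → (4, 1) facing E
5. turn(right) → (4, 1) facing S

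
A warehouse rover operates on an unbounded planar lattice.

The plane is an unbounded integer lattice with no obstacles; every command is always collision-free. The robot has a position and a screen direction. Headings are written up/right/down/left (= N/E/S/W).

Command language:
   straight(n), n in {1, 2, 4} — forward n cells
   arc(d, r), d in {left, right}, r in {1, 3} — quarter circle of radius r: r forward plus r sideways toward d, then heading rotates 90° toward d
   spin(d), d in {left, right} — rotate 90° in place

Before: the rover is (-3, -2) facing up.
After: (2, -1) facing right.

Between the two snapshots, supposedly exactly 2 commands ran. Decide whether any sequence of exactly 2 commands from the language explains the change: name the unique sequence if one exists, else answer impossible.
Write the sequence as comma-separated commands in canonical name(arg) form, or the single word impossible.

arc(right, 1), straight(4)

key: running straight(4) before arc(right, 1) would end elsewhere — order is forced
from: (-3, -2) facing up
1. arc(right, 1) → (-2, -1) facing right
2. straight(4) → (2, -1) facing right
no rival 2-sequence matches.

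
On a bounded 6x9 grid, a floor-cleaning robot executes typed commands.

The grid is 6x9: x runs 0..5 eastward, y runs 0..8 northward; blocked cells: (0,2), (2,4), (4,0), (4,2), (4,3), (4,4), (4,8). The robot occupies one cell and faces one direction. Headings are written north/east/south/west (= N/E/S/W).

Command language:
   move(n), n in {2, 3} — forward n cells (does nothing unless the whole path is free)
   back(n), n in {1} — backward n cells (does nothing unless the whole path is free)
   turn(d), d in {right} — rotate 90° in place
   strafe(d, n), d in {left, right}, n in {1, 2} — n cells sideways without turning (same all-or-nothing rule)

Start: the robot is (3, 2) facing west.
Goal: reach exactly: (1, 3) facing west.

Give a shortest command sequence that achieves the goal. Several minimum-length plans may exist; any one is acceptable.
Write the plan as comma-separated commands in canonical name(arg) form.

strafe(right, 1), move(2)

initial: (3, 2) facing west
[1] after strafe(right, 1): (3, 3) facing west
[2] after move(2): (1, 3) facing west
nothing shorter than 2 reaches the goal.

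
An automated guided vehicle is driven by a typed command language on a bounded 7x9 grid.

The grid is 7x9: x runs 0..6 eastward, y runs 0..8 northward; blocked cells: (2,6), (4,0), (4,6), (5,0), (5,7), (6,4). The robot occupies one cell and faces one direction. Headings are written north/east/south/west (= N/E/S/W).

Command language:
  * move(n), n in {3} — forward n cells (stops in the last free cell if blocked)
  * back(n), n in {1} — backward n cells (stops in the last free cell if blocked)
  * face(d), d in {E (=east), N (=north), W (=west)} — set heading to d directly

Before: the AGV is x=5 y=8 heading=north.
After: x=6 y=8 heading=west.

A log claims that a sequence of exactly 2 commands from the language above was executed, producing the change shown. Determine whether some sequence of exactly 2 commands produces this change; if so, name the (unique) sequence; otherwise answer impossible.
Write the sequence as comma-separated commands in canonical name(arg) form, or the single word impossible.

key: running back(1) before face(W) would end elsewhere — order is forced
begin: x=5 y=8 heading=north
[1] after face(W): x=5 y=8 heading=west
[2] after back(1): x=6 y=8 heading=west
no rival 2-sequence matches.

face(W), back(1)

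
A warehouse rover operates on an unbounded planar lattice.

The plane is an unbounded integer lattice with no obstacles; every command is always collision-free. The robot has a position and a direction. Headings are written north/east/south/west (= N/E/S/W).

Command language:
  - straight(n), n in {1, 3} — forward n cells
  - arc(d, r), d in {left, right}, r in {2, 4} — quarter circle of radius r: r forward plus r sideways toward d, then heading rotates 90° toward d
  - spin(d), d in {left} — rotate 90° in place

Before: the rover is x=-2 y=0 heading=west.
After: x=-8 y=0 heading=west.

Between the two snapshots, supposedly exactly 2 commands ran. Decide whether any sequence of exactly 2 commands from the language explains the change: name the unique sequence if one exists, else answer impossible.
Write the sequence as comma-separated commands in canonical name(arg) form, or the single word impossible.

key: still facing W at the end — nothing in the sequence rotates
from: x=-2 y=0 heading=west
1. straight(3) → x=-5 y=0 heading=west
2. straight(3) → x=-8 y=0 heading=west
all 49 alternatives checked — unique.

straight(3), straight(3)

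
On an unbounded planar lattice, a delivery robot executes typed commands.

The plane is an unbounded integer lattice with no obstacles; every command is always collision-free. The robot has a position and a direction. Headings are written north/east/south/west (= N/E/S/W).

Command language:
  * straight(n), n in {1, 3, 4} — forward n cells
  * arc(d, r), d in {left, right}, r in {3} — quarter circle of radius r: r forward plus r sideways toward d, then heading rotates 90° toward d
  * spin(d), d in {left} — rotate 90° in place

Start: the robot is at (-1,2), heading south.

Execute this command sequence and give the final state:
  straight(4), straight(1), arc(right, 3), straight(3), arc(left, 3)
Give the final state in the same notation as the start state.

at (-10,-9), heading south

t0: at (-1,2), heading south
t=1 straight(4) ⇒ at (-1,-2), heading south
t=2 straight(1) ⇒ at (-1,-3), heading south
t=3 arc(right, 3) ⇒ at (-4,-6), heading west
t=4 straight(3) ⇒ at (-7,-6), heading west
t=5 arc(left, 3) ⇒ at (-10,-9), heading south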